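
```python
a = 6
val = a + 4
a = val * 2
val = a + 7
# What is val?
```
Trace:
  a=6
  a=6, val=10
  a=20, val=10
  a=20, val=27

Final answer: 27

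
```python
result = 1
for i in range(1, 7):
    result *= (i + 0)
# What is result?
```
Trace:
  result=1
  result=1, i=1
  result=2, i=2
  result=6, i=3
  result=24, i=4
  result=120, i=5
  result=720, i=6

Final answer: 720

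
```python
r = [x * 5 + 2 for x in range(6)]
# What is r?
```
Trace:
  x=0
  x=1
  x=2
  x=3
  x=4
  x=5
  r=[2, 7, 12, 17, 22, 27]

Final answer: [2, 7, 12, 17, 22, 27]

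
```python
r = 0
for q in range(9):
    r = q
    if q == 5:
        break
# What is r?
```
Trace:
  r=0
  r=0, q=0
  r=1, q=1
  r=2, q=2
  r=3, q=3
  r=4, q=4
  r=5, q=5

Final answer: 5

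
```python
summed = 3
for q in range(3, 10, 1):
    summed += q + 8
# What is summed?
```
Trace:
  summed=3
  summed=14, q=3
  summed=26, q=4
  summed=39, q=5
  summed=53, q=6
  summed=68, q=7
  summed=84, q=8
  summed=101, q=9

Final answer: 101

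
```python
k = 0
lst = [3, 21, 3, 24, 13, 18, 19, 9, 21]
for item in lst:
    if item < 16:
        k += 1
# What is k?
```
Trace:
  k=0
  k=1, item=3
  k=1, item=21
  k=2, item=3
  k=2, item=24
  k=3, item=13
  k=3, item=18
  k=3, item=19
  k=4, item=9
  k=4, item=21

Final answer: 4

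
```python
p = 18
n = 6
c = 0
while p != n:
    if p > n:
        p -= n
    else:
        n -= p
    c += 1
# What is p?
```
Trace:
  p=18
  p=18, n=6
  p=18, n=6, c=0
  p=12, n=6, c=1
  p=6, n=6, c=2

Final answer: 6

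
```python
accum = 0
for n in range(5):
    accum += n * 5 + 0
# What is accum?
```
Trace:
  accum=0
  accum=0, n=0
  accum=5, n=1
  accum=15, n=2
  accum=30, n=3
  accum=50, n=4

Final answer: 50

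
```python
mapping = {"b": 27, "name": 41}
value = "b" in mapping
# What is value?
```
Trace:
  mapping={'b': 27, 'name': 41}
  mapping={'b': 27, 'name': 41}, value=True

Final answer: True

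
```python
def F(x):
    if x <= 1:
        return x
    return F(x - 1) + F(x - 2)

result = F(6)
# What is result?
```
Call trace (a repeated sub-call is expanded the first time; later identical calls just restate its return value):
F(x=6)
  F(x=5)
    F(x=4)
      F(x=3)
        F(x=2)
          F(x=1)
          -> return 1
          F(x=0)
          -> return 0
        -> return 1
        F(x=1)
        -> return 1
      -> return 2
      F(x=2) -> return 1  (same call as traced above)
    -> return 3
    F(x=3) -> return 2  (same call as traced above)
  -> return 5
  F(x=4) -> return 3  (same call as traced above)
-> return 8

Final answer: 8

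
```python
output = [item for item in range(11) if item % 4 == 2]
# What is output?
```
Trace:
  item=0
  item=1
  item=2
  item=3
  item=4
  item=5
  item=6
  item=7
  item=8
  item=9
  item=10
  output=[2, 6, 10]

Final answer: [2, 6, 10]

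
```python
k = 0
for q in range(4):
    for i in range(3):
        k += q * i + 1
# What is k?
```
Trace:
  k=0
  k=1, q=0, i=0
  k=2, q=0, i=1
  k=3, q=0, i=2
  k=4, q=1, i=0
  k=6, q=1, i=1
  k=9, q=1, i=2
  k=10, q=2, i=0
  k=13, q=2, i=1
  k=18, q=2, i=2
  k=19, q=3, i=0
  k=23, q=3, i=1
  k=30, q=3, i=2

Final answer: 30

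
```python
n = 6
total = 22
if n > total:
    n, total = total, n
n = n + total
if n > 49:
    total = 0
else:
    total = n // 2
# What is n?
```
Trace:
  n=6
  n=6, total=22
  n=6, total=22
  n=28, total=22
  n=28, total=14

Final answer: 28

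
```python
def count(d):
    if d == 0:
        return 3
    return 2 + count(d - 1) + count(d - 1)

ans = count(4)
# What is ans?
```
Call trace (a repeated sub-call is expanded the first time; later identical calls just restate its return value):
count(d=4)
  count(d=3)
    count(d=2)
      count(d=1)
        count(d=0)
        -> return 3
        count(d=0)
        -> return 3
      -> return 8
      count(d=1) -> return 8  (same call as traced above)
    -> return 18
    count(d=2) -> return 18  (same call as traced above)
  -> return 38
  count(d=3) -> return 38  (same call as traced above)
-> return 78

Final answer: 78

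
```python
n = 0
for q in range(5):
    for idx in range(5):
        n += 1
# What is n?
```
Trace:
  n=0
  n=1, q=0, idx=0
  n=2, q=0, idx=1
  n=3, q=0, idx=2
  n=4, q=0, idx=3
  n=5, q=0, idx=4
  n=6, q=1, idx=0
  n=7, q=1, idx=1
  n=8, q=1, idx=2
  n=9, q=1, idx=3
  n=10, q=1, idx=4
  n=11, q=2, idx=0
  n=12, q=2, idx=1
  n=13, q=2, idx=2
  n=14, q=2, idx=3
  n=15, q=2, idx=4
  n=16, q=3, idx=0
  n=17, q=3, idx=1
  n=18, q=3, idx=2
  n=19, q=3, idx=3
  n=20, q=3, idx=4
  n=21, q=4, idx=0
  n=22, q=4, idx=1
  n=23, q=4, idx=2
  n=24, q=4, idx=3
  n=25, q=4, idx=4

Final answer: 25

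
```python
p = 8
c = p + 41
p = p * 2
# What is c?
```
Trace:
  p=8
  p=8, c=49
  p=16, c=49

Final answer: 49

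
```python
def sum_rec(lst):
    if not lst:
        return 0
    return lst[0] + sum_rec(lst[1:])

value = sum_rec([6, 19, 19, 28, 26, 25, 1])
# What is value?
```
Call trace:
sum_rec(lst=[6, 19, 19, 28, 26, 25, 1])
  sum_rec(lst=[19, 19, 28, 26, 25, 1])
    sum_rec(lst=[19, 28, 26, 25, 1])
      sum_rec(lst=[28, 26, 25, 1])
        sum_rec(lst=[26, 25, 1])
          sum_rec(lst=[25, 1])
            sum_rec(lst=[1])
              sum_rec(lst=[])
              -> return 0
            -> return 1
          -> return 26
        -> return 52
      -> return 80
    -> return 99
  -> return 118
-> return 124

Final answer: 124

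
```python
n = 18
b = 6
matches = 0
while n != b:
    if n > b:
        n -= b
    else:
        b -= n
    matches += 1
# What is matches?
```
Trace:
  n=18
  n=18, b=6
  n=18, b=6, matches=0
  n=12, b=6, matches=1
  n=6, b=6, matches=2

Final answer: 2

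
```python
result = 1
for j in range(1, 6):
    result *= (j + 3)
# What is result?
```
Trace:
  result=1
  result=4, j=1
  result=20, j=2
  result=120, j=3
  result=840, j=4
  result=6720, j=5

Final answer: 6720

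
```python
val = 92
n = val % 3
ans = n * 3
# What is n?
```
Trace:
  val=92
  val=92, n=2
  val=92, n=2, ans=6

Final answer: 2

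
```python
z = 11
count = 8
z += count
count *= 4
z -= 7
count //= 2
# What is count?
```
Trace:
  z=11
  z=11, count=8
  z=19, count=8
  z=19, count=32
  z=12, count=32
  z=12, count=16

Final answer: 16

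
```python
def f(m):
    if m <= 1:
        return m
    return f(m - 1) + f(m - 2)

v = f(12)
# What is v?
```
Call trace (a repeated sub-call is expanded the first time; later identical calls just restate its return value):
f(m=12)
  f(m=11)
    f(m=10)
      f(m=9)
        f(m=8)
          f(m=7)
            f(m=6)
              f(m=5)
                f(m=4)
                  f(m=3)
                    f(m=2)
                      f(m=1)
                      -> return 1
                      f(m=0)
                      -> return 0
                    -> return 1
                    f(m=1)
                    -> return 1
                  -> return 2
                  f(m=2) -> return 1  (same call as traced above)
                -> return 3
                f(m=3) -> return 2  (same call as traced above)
              -> return 5
              f(m=4) -> return 3  (same call as traced above)
            -> return 8
            f(m=5) -> return 5  (same call as traced above)
          -> return 13
          f(m=6) -> return 8  (same call as traced above)
        -> return 21
        f(m=7) -> return 13  (same call as traced above)
      -> return 34
      f(m=8) -> return 21  (same call as traced above)
    -> return 55
    f(m=9) -> return 34  (same call as traced above)
  -> return 89
  f(m=10) -> return 55  (same call as traced above)
-> return 144

Final answer: 144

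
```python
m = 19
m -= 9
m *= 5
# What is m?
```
Trace:
  m=19
  m=10
  m=50

Final answer: 50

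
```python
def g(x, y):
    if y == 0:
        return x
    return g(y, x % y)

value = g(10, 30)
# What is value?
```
Call trace:
g(x=10, y=30)
  g(x=30, y=10)
    g(x=10, y=0)
    -> return 10
  -> return 10
-> return 10

Final answer: 10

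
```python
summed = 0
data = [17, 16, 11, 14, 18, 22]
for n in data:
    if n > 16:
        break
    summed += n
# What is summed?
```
Trace:
  summed=0
  summed=0, n=17

Final answer: 0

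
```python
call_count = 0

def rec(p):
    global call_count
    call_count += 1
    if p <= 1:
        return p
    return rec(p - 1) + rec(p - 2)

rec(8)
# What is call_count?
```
Call trace (a repeated sub-call is expanded the first time; later identical calls just restate its return value):
rec(p=8)
  rec(p=7)
    rec(p=6)
      rec(p=5)
        rec(p=4)
          rec(p=3)
            rec(p=2)
              rec(p=1)
              -> return 1
              rec(p=0)
              -> return 0
            -> return 1
            rec(p=1)
            -> return 1
          -> return 2
          rec(p=2) -> return 1  (same call as traced above)
        -> return 3
        rec(p=3) -> return 2  (same call as traced above)
      -> return 5
      rec(p=4) -> return 3  (same call as traced above)
    -> return 8
    rec(p=5) -> return 5  (same call as traced above)
  -> return 13
  rec(p=6) -> return 8  (same call as traced above)
-> return 21

call_count is incremented once per call, so count the calls in each subtree. Let C(p) = number of calls made by rec(p).
C(0) = C(1) = 1 (base case, no recursion); C(p) = 1 + C(p - 1) + C(p - 2) otherwise.
C(2) = 1 + C(1) + C(0) = 1 + 1 + 1 = 3
C(3) = 1 + C(2) + C(1) = 1 + 3 + 1 = 5
C(4) = 1 + C(3) + C(2) = 1 + 5 + 3 = 9
C(5) = 1 + C(4) + C(3) = 1 + 9 + 5 = 15
C(6) = 1 + C(5) + C(4) = 1 + 15 + 9 = 25
C(7) = 1 + C(6) + C(5) = 1 + 25 + 15 = 41
C(8) = 1 + C(7) + C(6) = 1 + 41 + 25 = 67
call_count = C(8) = 67

Final answer: 67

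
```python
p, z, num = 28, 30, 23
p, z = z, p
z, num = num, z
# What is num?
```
Trace:
  p=28, z=30, num=23
  p=30, z=28, num=23
  p=30, z=23, num=28

Final answer: 28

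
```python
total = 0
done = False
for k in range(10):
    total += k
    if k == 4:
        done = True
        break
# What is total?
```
Trace:
  total=0
  total=0, done=False
  total=0, done=False, k=0
  total=1, done=False, k=1
  total=3, done=False, k=2
  total=6, done=False, k=3
  total=10, done=True, k=4

Final answer: 10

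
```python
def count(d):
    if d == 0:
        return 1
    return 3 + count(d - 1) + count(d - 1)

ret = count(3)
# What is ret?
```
Call trace (a repeated sub-call is expanded the first time; later identical calls just restate its return value):
count(d=3)
  count(d=2)
    count(d=1)
      count(d=0)
      -> return 1
      count(d=0)
      -> return 1
    -> return 5
    count(d=1) -> return 5  (same call as traced above)
  -> return 13
  count(d=2) -> return 13  (same call as traced above)
-> return 29

Final answer: 29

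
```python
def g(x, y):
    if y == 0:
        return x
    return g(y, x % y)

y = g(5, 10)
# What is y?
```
Call trace:
g(x=5, y=10)
  g(x=10, y=5)
    g(x=5, y=0)
    -> return 5
  -> return 5
-> return 5

Final answer: 5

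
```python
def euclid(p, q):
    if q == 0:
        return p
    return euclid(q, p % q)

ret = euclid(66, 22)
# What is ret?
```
Call trace:
euclid(p=66, q=22)
  euclid(p=22, q=0)
  -> return 22
-> return 22

Final answer: 22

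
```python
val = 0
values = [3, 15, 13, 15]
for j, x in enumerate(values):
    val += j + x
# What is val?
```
Trace:
  val=0
  val=3, j=0, x=3
  val=19, j=1, x=15
  val=34, j=2, x=13
  val=52, j=3, x=15

Final answer: 52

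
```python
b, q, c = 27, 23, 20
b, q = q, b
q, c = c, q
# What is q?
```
Trace:
  b=27, q=23, c=20
  b=23, q=27, c=20
  b=23, q=20, c=27

Final answer: 20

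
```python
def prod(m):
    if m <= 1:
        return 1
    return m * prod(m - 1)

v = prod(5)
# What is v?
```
Call trace:
prod(m=5)
  prod(m=4)
    prod(m=3)
      prod(m=2)
        prod(m=1)
        -> return 1
      -> return 2
    -> return 6
  -> return 24
-> return 120

Final answer: 120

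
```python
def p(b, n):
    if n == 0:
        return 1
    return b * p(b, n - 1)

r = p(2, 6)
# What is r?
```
Call trace:
p(b=2, n=6)
  p(b=2, n=5)
    p(b=2, n=4)
      p(b=2, n=3)
        p(b=2, n=2)
          p(b=2, n=1)
            p(b=2, n=0)
            -> return 1
          -> return 2
        -> return 4
      -> return 8
    -> return 16
  -> return 32
-> return 64

Final answer: 64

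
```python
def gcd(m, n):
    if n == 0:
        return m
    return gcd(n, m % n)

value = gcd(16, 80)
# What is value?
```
Call trace:
gcd(m=16, n=80)
  gcd(m=80, n=16)
    gcd(m=16, n=0)
    -> return 16
  -> return 16
-> return 16

Final answer: 16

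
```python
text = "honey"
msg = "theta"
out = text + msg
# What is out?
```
Trace:
  text='honey'
  text='honey', msg='theta'
  text='honey', msg='theta', out='honeytheta'

Final answer: 'honeytheta'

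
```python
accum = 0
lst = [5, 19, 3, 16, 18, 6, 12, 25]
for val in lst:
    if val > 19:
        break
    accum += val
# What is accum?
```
Trace:
  accum=0
  accum=5, val=5
  accum=24, val=19
  accum=27, val=3
  accum=43, val=16
  accum=61, val=18
  accum=67, val=6
  accum=79, val=12
  accum=79, val=25

Final answer: 79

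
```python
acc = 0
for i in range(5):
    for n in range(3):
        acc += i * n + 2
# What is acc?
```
Trace:
  acc=0
  acc=2, i=0, n=0
  acc=4, i=0, n=1
  acc=6, i=0, n=2
  acc=8, i=1, n=0
  acc=11, i=1, n=1
  acc=15, i=1, n=2
  acc=17, i=2, n=0
  acc=21, i=2, n=1
  acc=27, i=2, n=2
  acc=29, i=3, n=0
  acc=34, i=3, n=1
  acc=42, i=3, n=2
  acc=44, i=4, n=0
  acc=50, i=4, n=1
  acc=60, i=4, n=2

Final answer: 60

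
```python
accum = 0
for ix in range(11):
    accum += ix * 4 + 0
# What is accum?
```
Trace:
  accum=0
  accum=0, ix=0
  accum=4, ix=1
  accum=12, ix=2
  accum=24, ix=3
  accum=40, ix=4
  accum=60, ix=5
  accum=84, ix=6
  accum=112, ix=7
  accum=144, ix=8
  accum=180, ix=9
  accum=220, ix=10

Final answer: 220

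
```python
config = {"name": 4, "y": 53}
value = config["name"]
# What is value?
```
Trace:
  config={'name': 4, 'y': 53}
  config={'name': 4, 'y': 53}, value=4

Final answer: 4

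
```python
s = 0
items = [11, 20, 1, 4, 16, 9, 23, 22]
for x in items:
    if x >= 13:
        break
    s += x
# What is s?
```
Trace:
  s=0
  s=11, x=11
  s=11, x=20

Final answer: 11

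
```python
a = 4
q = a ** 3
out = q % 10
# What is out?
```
Trace:
  a=4
  a=4, q=64
  a=4, q=64, out=4

Final answer: 4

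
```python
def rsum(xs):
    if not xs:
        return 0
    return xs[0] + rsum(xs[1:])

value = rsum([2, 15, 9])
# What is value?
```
Call trace:
rsum(xs=[2, 15, 9])
  rsum(xs=[15, 9])
    rsum(xs=[9])
      rsum(xs=[])
      -> return 0
    -> return 9
  -> return 24
-> return 26

Final answer: 26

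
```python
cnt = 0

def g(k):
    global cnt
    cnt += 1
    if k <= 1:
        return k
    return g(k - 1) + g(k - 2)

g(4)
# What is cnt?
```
Call trace (a repeated sub-call is expanded the first time; later identical calls just restate its return value):
g(k=4)
  g(k=3)
    g(k=2)
      g(k=1)
      -> return 1
      g(k=0)
      -> return 0
    -> return 1
    g(k=1)
    -> return 1
  -> return 2
  g(k=2) -> return 1  (same call as traced above)
-> return 3

cnt is incremented once per call, so count the calls in each subtree. Let C(k) = number of calls made by g(k).
C(0) = C(1) = 1 (base case, no recursion); C(k) = 1 + C(k - 1) + C(k - 2) otherwise.
C(2) = 1 + C(1) + C(0) = 1 + 1 + 1 = 3
C(3) = 1 + C(2) + C(1) = 1 + 3 + 1 = 5
C(4) = 1 + C(3) + C(2) = 1 + 5 + 3 = 9
cnt = C(4) = 9

Final answer: 9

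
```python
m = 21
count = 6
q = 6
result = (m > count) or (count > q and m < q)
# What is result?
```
Trace:
  m=21
  m=21, count=6
  m=21, count=6, q=6
  m=21, count=6, q=6, result=True

Final answer: True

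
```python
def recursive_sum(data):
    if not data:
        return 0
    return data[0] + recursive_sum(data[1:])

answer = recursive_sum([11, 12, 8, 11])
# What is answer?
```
Call trace:
recursive_sum(data=[11, 12, 8, 11])
  recursive_sum(data=[12, 8, 11])
    recursive_sum(data=[8, 11])
      recursive_sum(data=[11])
        recursive_sum(data=[])
        -> return 0
      -> return 11
    -> return 19
  -> return 31
-> return 42

Final answer: 42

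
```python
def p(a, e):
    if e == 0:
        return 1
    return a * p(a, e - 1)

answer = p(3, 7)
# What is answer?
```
Call trace:
p(a=3, e=7)
  p(a=3, e=6)
    p(a=3, e=5)
      p(a=3, e=4)
        p(a=3, e=3)
          p(a=3, e=2)
            p(a=3, e=1)
              p(a=3, e=0)
              -> return 1
            -> return 3
          -> return 9
        -> return 27
      -> return 81
    -> return 243
  -> return 729
-> return 2187

Final answer: 2187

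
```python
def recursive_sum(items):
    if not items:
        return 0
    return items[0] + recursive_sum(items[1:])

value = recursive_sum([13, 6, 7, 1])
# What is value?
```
Call trace:
recursive_sum(items=[13, 6, 7, 1])
  recursive_sum(items=[6, 7, 1])
    recursive_sum(items=[7, 1])
      recursive_sum(items=[1])
        recursive_sum(items=[])
        -> return 0
      -> return 1
    -> return 8
  -> return 14
-> return 27

Final answer: 27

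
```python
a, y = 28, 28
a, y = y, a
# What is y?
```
Trace:
  a=28, y=28
  a=28, y=28

Final answer: 28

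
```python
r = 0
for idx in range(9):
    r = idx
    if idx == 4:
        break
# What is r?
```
Trace:
  r=0
  r=0, idx=0
  r=1, idx=1
  r=2, idx=2
  r=3, idx=3
  r=4, idx=4

Final answer: 4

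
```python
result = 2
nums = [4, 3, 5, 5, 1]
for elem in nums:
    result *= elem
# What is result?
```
Trace:
  result=2
  result=8, elem=4
  result=24, elem=3
  result=120, elem=5
  result=600, elem=5
  result=600, elem=1

Final answer: 600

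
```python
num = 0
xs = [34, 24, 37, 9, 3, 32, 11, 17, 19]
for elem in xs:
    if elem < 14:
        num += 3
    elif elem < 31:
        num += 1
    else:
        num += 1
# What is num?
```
Trace:
  num=0
  num=1, elem=34
  num=2, elem=24
  num=3, elem=37
  num=6, elem=9
  num=9, elem=3
  num=10, elem=32
  num=13, elem=11
  num=14, elem=17
  num=15, elem=19

Final answer: 15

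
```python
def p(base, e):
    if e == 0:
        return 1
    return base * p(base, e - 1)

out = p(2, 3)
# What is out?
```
Call trace:
p(base=2, e=3)
  p(base=2, e=2)
    p(base=2, e=1)
      p(base=2, e=0)
      -> return 1
    -> return 2
  -> return 4
-> return 8

Final answer: 8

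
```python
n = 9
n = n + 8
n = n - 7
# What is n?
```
Trace:
  n=9
  n=17
  n=10

Final answer: 10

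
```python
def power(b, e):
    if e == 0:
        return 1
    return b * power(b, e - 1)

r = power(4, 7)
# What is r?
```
Call trace:
power(b=4, e=7)
  power(b=4, e=6)
    power(b=4, e=5)
      power(b=4, e=4)
        power(b=4, e=3)
          power(b=4, e=2)
            power(b=4, e=1)
              power(b=4, e=0)
              -> return 1
            -> return 4
          -> return 16
        -> return 64
      -> return 256
    -> return 1024
  -> return 4096
-> return 16384

Final answer: 16384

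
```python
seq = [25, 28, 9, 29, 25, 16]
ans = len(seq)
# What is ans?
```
Trace:
  seq=[25, 28, 9, 29, 25, 16]
  seq=[25, 28, 9, 29, 25, 16], ans=6

Final answer: 6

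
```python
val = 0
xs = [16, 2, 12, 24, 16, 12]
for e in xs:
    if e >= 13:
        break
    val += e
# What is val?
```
Trace:
  val=0
  val=0, e=16

Final answer: 0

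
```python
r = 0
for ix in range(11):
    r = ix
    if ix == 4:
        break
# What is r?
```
Trace:
  r=0
  r=0, ix=0
  r=1, ix=1
  r=2, ix=2
  r=3, ix=3
  r=4, ix=4

Final answer: 4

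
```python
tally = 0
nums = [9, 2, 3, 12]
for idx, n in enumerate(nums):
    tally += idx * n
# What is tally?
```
Trace:
  tally=0
  tally=0, idx=0, n=9
  tally=2, idx=1, n=2
  tally=8, idx=2, n=3
  tally=44, idx=3, n=12

Final answer: 44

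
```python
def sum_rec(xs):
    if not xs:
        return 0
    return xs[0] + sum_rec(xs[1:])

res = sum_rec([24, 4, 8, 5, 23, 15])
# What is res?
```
Call trace:
sum_rec(xs=[24, 4, 8, 5, 23, 15])
  sum_rec(xs=[4, 8, 5, 23, 15])
    sum_rec(xs=[8, 5, 23, 15])
      sum_rec(xs=[5, 23, 15])
        sum_rec(xs=[23, 15])
          sum_rec(xs=[15])
            sum_rec(xs=[])
            -> return 0
          -> return 15
        -> return 38
      -> return 43
    -> return 51
  -> return 55
-> return 79

Final answer: 79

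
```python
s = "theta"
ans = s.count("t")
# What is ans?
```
Trace:
  s='theta'
  s='theta', ans=2

Final answer: 2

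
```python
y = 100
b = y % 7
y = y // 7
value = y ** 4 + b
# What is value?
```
Trace:
  y=100
  y=100, b=2
  y=14, b=2
  y=14, b=2, value=38418

Final answer: 38418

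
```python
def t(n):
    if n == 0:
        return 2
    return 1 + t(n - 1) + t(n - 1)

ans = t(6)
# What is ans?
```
Call trace (a repeated sub-call is expanded the first time; later identical calls just restate its return value):
t(n=6)
  t(n=5)
    t(n=4)
      t(n=3)
        t(n=2)
          t(n=1)
            t(n=0)
            -> return 2
            t(n=0)
            -> return 2
          -> return 5
          t(n=1) -> return 5  (same call as traced above)
        -> return 11
        t(n=2) -> return 11  (same call as traced above)
      -> return 23
      t(n=3) -> return 23  (same call as traced above)
    -> return 47
    t(n=4) -> return 47  (same call as traced above)
  -> return 95
  t(n=5) -> return 95  (same call as traced above)
-> return 191

Final answer: 191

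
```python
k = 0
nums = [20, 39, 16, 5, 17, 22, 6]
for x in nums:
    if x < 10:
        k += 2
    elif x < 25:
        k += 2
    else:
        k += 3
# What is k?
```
Trace:
  k=0
  k=2, x=20
  k=5, x=39
  k=7, x=16
  k=9, x=5
  k=11, x=17
  k=13, x=22
  k=15, x=6

Final answer: 15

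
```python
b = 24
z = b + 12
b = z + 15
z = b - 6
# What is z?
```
Trace:
  b=24
  b=24, z=36
  b=51, z=36
  b=51, z=45

Final answer: 45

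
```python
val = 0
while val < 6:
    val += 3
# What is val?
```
Trace:
  val=0
  val=3
  val=6

Final answer: 6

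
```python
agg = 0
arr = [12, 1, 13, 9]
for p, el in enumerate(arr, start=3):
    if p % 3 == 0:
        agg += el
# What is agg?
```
Trace:
  agg=0
  agg=12, p=3, el=12
  agg=12, p=4, el=1
  agg=12, p=5, el=13
  agg=21, p=6, el=9

Final answer: 21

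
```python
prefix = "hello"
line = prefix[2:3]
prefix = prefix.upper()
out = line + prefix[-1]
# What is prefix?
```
Trace:
  prefix='hello'
  prefix='hello', line='l'
  prefix='HELLO', line='l'
  prefix='HELLO', line='l', out='lO'

Final answer: 'HELLO'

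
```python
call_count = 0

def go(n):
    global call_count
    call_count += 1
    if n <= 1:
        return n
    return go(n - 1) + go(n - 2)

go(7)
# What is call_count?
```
Call trace (a repeated sub-call is expanded the first time; later identical calls just restate its return value):
go(n=7)
  go(n=6)
    go(n=5)
      go(n=4)
        go(n=3)
          go(n=2)
            go(n=1)
            -> return 1
            go(n=0)
            -> return 0
          -> return 1
          go(n=1)
          -> return 1
        -> return 2
        go(n=2) -> return 1  (same call as traced above)
      -> return 3
      go(n=3) -> return 2  (same call as traced above)
    -> return 5
    go(n=4) -> return 3  (same call as traced above)
  -> return 8
  go(n=5) -> return 5  (same call as traced above)
-> return 13

call_count is incremented once per call, so count the calls in each subtree. Let C(n) = number of calls made by go(n).
C(0) = C(1) = 1 (base case, no recursion); C(n) = 1 + C(n - 1) + C(n - 2) otherwise.
C(2) = 1 + C(1) + C(0) = 1 + 1 + 1 = 3
C(3) = 1 + C(2) + C(1) = 1 + 3 + 1 = 5
C(4) = 1 + C(3) + C(2) = 1 + 5 + 3 = 9
C(5) = 1 + C(4) + C(3) = 1 + 9 + 5 = 15
C(6) = 1 + C(5) + C(4) = 1 + 15 + 9 = 25
C(7) = 1 + C(6) + C(5) = 1 + 25 + 15 = 41
call_count = C(7) = 41

Final answer: 41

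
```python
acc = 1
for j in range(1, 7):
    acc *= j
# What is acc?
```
Trace:
  acc=1
  acc=1, j=1
  acc=2, j=2
  acc=6, j=3
  acc=24, j=4
  acc=120, j=5
  acc=720, j=6

Final answer: 720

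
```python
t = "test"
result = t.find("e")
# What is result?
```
Trace:
  t='test'
  t='test', result=1

Final answer: 1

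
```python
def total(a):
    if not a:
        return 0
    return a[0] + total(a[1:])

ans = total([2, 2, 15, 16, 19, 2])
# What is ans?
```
Call trace:
total(a=[2, 2, 15, 16, 19, 2])
  total(a=[2, 15, 16, 19, 2])
    total(a=[15, 16, 19, 2])
      total(a=[16, 19, 2])
        total(a=[19, 2])
          total(a=[2])
            total(a=[])
            -> return 0
          -> return 2
        -> return 21
      -> return 37
    -> return 52
  -> return 54
-> return 56

Final answer: 56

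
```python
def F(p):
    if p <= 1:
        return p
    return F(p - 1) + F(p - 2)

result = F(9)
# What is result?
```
Call trace (a repeated sub-call is expanded the first time; later identical calls just restate its return value):
F(p=9)
  F(p=8)
    F(p=7)
      F(p=6)
        F(p=5)
          F(p=4)
            F(p=3)
              F(p=2)
                F(p=1)
                -> return 1
                F(p=0)
                -> return 0
              -> return 1
              F(p=1)
              -> return 1
            -> return 2
            F(p=2) -> return 1  (same call as traced above)
          -> return 3
          F(p=3) -> return 2  (same call as traced above)
        -> return 5
        F(p=4) -> return 3  (same call as traced above)
      -> return 8
      F(p=5) -> return 5  (same call as traced above)
    -> return 13
    F(p=6) -> return 8  (same call as traced above)
  -> return 21
  F(p=7) -> return 13  (same call as traced above)
-> return 34

Final answer: 34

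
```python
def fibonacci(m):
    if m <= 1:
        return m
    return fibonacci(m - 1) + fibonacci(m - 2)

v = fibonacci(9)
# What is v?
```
Call trace (a repeated sub-call is expanded the first time; later identical calls just restate its return value):
fibonacci(m=9)
  fibonacci(m=8)
    fibonacci(m=7)
      fibonacci(m=6)
        fibonacci(m=5)
          fibonacci(m=4)
            fibonacci(m=3)
              fibonacci(m=2)
                fibonacci(m=1)
                -> return 1
                fibonacci(m=0)
                -> return 0
              -> return 1
              fibonacci(m=1)
              -> return 1
            -> return 2
            fibonacci(m=2) -> return 1  (same call as traced above)
          -> return 3
          fibonacci(m=3) -> return 2  (same call as traced above)
        -> return 5
        fibonacci(m=4) -> return 3  (same call as traced above)
      -> return 8
      fibonacci(m=5) -> return 5  (same call as traced above)
    -> return 13
    fibonacci(m=6) -> return 8  (same call as traced above)
  -> return 21
  fibonacci(m=7) -> return 13  (same call as traced above)
-> return 34

Final answer: 34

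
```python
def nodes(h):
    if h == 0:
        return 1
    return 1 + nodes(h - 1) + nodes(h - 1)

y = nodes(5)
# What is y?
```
Call trace (a repeated sub-call is expanded the first time; later identical calls just restate its return value):
nodes(h=5)
  nodes(h=4)
    nodes(h=3)
      nodes(h=2)
        nodes(h=1)
          nodes(h=0)
          -> return 1
          nodes(h=0)
          -> return 1
        -> return 3
        nodes(h=1) -> return 3  (same call as traced above)
      -> return 7
      nodes(h=2) -> return 7  (same call as traced above)
    -> return 15
    nodes(h=3) -> return 15  (same call as traced above)
  -> return 31
  nodes(h=4) -> return 31  (same call as traced above)
-> return 63

Final answer: 63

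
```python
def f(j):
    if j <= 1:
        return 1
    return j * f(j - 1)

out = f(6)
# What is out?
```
Call trace:
f(j=6)
  f(j=5)
    f(j=4)
      f(j=3)
        f(j=2)
          f(j=1)
          -> return 1
        -> return 2
      -> return 6
    -> return 24
  -> return 120
-> return 720

Final answer: 720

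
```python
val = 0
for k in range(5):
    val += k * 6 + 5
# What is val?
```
Trace:
  val=0
  val=5, k=0
  val=16, k=1
  val=33, k=2
  val=56, k=3
  val=85, k=4

Final answer: 85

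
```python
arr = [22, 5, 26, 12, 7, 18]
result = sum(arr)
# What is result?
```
Trace:
  arr=[22, 5, 26, 12, 7, 18]
  arr=[22, 5, 26, 12, 7, 18], result=90

Final answer: 90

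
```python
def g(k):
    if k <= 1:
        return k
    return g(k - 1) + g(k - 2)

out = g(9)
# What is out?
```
Call trace (a repeated sub-call is expanded the first time; later identical calls just restate its return value):
g(k=9)
  g(k=8)
    g(k=7)
      g(k=6)
        g(k=5)
          g(k=4)
            g(k=3)
              g(k=2)
                g(k=1)
                -> return 1
                g(k=0)
                -> return 0
              -> return 1
              g(k=1)
              -> return 1
            -> return 2
            g(k=2) -> return 1  (same call as traced above)
          -> return 3
          g(k=3) -> return 2  (same call as traced above)
        -> return 5
        g(k=4) -> return 3  (same call as traced above)
      -> return 8
      g(k=5) -> return 5  (same call as traced above)
    -> return 13
    g(k=6) -> return 8  (same call as traced above)
  -> return 21
  g(k=7) -> return 13  (same call as traced above)
-> return 34

Final answer: 34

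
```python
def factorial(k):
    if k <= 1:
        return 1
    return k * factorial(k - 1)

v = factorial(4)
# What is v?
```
Call trace:
factorial(k=4)
  factorial(k=3)
    factorial(k=2)
      factorial(k=1)
      -> return 1
    -> return 2
  -> return 6
-> return 24

Final answer: 24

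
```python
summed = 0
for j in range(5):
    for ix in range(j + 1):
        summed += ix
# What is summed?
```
Trace:
  summed=0
  summed=0, j=0, ix=0
  summed=0, j=1, ix=0
  summed=1, j=1, ix=1
  summed=1, j=2, ix=0
  summed=2, j=2, ix=1
  summed=4, j=2, ix=2
  summed=4, j=3, ix=0
  summed=5, j=3, ix=1
  summed=7, j=3, ix=2
  summed=10, j=3, ix=3
  summed=10, j=4, ix=0
  summed=11, j=4, ix=1
  summed=13, j=4, ix=2
  summed=16, j=4, ix=3
  summed=20, j=4, ix=4

Final answer: 20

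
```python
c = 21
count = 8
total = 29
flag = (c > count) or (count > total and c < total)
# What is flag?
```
Trace:
  c=21
  c=21, count=8
  c=21, count=8, total=29
  c=21, count=8, total=29, flag=True

Final answer: True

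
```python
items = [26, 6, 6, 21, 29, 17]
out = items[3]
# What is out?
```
Trace:
  items=[26, 6, 6, 21, 29, 17]
  items=[26, 6, 6, 21, 29, 17], out=21

Final answer: 21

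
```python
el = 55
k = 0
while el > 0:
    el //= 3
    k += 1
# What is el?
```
Trace:
  el=55
  el=55, k=0
  el=18, k=1
  el=6, k=2
  el=2, k=3
  el=0, k=4

Final answer: 0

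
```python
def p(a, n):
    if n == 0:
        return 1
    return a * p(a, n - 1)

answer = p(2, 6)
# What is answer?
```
Call trace:
p(a=2, n=6)
  p(a=2, n=5)
    p(a=2, n=4)
      p(a=2, n=3)
        p(a=2, n=2)
          p(a=2, n=1)
            p(a=2, n=0)
            -> return 1
          -> return 2
        -> return 4
      -> return 8
    -> return 16
  -> return 32
-> return 64

Final answer: 64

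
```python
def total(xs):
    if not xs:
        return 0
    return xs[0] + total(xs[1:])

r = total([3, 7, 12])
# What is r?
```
Call trace:
total(xs=[3, 7, 12])
  total(xs=[7, 12])
    total(xs=[12])
      total(xs=[])
      -> return 0
    -> return 12
  -> return 19
-> return 22

Final answer: 22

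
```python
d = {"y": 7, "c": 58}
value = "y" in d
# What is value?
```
Trace:
  d={'y': 7, 'c': 58}
  d={'y': 7, 'c': 58}, value=True

Final answer: True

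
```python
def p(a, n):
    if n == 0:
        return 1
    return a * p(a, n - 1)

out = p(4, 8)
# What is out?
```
Call trace:
p(a=4, n=8)
  p(a=4, n=7)
    p(a=4, n=6)
      p(a=4, n=5)
        p(a=4, n=4)
          p(a=4, n=3)
            p(a=4, n=2)
              p(a=4, n=1)
                p(a=4, n=0)
                -> return 1
              -> return 4
            -> return 16
          -> return 64
        -> return 256
      -> return 1024
    -> return 4096
  -> return 16384
-> return 65536

Final answer: 65536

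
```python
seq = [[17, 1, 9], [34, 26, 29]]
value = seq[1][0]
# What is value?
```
Trace:
  seq=[[17, 1, 9], [34, 26, 29]]
  seq=[[17, 1, 9], [34, 26, 29]], value=34

Final answer: 34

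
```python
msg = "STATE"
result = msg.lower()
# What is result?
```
Trace:
  msg='STATE'
  msg='STATE', result='state'

Final answer: 'state'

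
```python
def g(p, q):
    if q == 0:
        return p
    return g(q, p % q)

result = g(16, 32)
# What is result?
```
Call trace:
g(p=16, q=32)
  g(p=32, q=16)
    g(p=16, q=0)
    -> return 16
  -> return 16
-> return 16

Final answer: 16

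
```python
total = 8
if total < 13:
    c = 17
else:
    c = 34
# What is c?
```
Trace:
  total=8
  total=8, c=17

Final answer: 17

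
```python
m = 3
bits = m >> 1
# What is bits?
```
Trace:
  m=3
  m=3, bits=1

Final answer: 1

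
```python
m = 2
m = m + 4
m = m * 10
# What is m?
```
Trace:
  m=2
  m=6
  m=60

Final answer: 60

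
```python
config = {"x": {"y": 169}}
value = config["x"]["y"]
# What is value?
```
Trace:
  config={'x': {'y': 169}}
  config={'x': {'y': 169}}, value=169

Final answer: 169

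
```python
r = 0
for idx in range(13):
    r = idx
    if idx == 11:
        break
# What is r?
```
Trace:
  r=0
  r=0, idx=0
  r=1, idx=1
  r=2, idx=2
  r=3, idx=3
  r=4, idx=4
  r=5, idx=5
  r=6, idx=6
  r=7, idx=7
  r=8, idx=8
  r=9, idx=9
  r=10, idx=10
  r=11, idx=11

Final answer: 11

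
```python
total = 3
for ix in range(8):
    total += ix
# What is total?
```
Trace:
  total=3
  total=3, ix=0
  total=4, ix=1
  total=6, ix=2
  total=9, ix=3
  total=13, ix=4
  total=18, ix=5
  total=24, ix=6
  total=31, ix=7

Final answer: 31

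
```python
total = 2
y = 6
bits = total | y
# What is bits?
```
Trace:
  total=2
  total=2, y=6
  total=2, y=6, bits=6

Final answer: 6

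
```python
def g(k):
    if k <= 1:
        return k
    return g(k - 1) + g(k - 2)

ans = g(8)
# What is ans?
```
Call trace (a repeated sub-call is expanded the first time; later identical calls just restate its return value):
g(k=8)
  g(k=7)
    g(k=6)
      g(k=5)
        g(k=4)
          g(k=3)
            g(k=2)
              g(k=1)
              -> return 1
              g(k=0)
              -> return 0
            -> return 1
            g(k=1)
            -> return 1
          -> return 2
          g(k=2) -> return 1  (same call as traced above)
        -> return 3
        g(k=3) -> return 2  (same call as traced above)
      -> return 5
      g(k=4) -> return 3  (same call as traced above)
    -> return 8
    g(k=5) -> return 5  (same call as traced above)
  -> return 13
  g(k=6) -> return 8  (same call as traced above)
-> return 21

Final answer: 21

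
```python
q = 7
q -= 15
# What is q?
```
Trace:
  q=7
  q=-8

Final answer: -8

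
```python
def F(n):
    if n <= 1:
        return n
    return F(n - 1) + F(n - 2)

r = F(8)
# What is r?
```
Call trace (a repeated sub-call is expanded the first time; later identical calls just restate its return value):
F(n=8)
  F(n=7)
    F(n=6)
      F(n=5)
        F(n=4)
          F(n=3)
            F(n=2)
              F(n=1)
              -> return 1
              F(n=0)
              -> return 0
            -> return 1
            F(n=1)
            -> return 1
          -> return 2
          F(n=2) -> return 1  (same call as traced above)
        -> return 3
        F(n=3) -> return 2  (same call as traced above)
      -> return 5
      F(n=4) -> return 3  (same call as traced above)
    -> return 8
    F(n=5) -> return 5  (same call as traced above)
  -> return 13
  F(n=6) -> return 8  (same call as traced above)
-> return 21

Final answer: 21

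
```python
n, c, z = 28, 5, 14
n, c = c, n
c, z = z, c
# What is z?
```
Trace:
  n=28, c=5, z=14
  n=5, c=28, z=14
  n=5, c=14, z=28

Final answer: 28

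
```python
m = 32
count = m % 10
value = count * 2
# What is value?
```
Trace:
  m=32
  m=32, count=2
  m=32, count=2, value=4

Final answer: 4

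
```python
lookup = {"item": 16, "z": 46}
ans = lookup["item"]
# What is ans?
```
Trace:
  lookup={'item': 16, 'z': 46}
  lookup={'item': 16, 'z': 46}, ans=16

Final answer: 16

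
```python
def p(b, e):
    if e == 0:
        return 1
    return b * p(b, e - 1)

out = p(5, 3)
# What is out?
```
Call trace:
p(b=5, e=3)
  p(b=5, e=2)
    p(b=5, e=1)
      p(b=5, e=0)
      -> return 1
    -> return 5
  -> return 25
-> return 125

Final answer: 125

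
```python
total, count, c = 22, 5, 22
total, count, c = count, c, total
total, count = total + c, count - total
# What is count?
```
Trace:
  total=22, count=5, c=22
  total=5, count=22, c=22
  total=27, count=17, c=22

Final answer: 17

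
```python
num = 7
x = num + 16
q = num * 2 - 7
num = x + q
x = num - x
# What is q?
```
Trace:
  num=7
  num=7, x=23
  num=7, x=23, q=7
  num=30, x=23, q=7
  num=30, x=7, q=7

Final answer: 7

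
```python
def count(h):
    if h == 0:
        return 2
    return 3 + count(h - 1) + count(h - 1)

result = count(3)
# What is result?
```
Call trace (a repeated sub-call is expanded the first time; later identical calls just restate its return value):
count(h=3)
  count(h=2)
    count(h=1)
      count(h=0)
      -> return 2
      count(h=0)
      -> return 2
    -> return 7
    count(h=1) -> return 7  (same call as traced above)
  -> return 17
  count(h=2) -> return 17  (same call as traced above)
-> return 37

Final answer: 37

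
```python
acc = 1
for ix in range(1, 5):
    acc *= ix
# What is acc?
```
Trace:
  acc=1
  acc=1, ix=1
  acc=2, ix=2
  acc=6, ix=3
  acc=24, ix=4

Final answer: 24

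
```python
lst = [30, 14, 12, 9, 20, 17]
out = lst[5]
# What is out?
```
Trace:
  lst=[30, 14, 12, 9, 20, 17]
  lst=[30, 14, 12, 9, 20, 17], out=17

Final answer: 17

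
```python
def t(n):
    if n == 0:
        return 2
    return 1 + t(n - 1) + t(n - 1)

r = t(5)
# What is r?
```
Call trace (a repeated sub-call is expanded the first time; later identical calls just restate its return value):
t(n=5)
  t(n=4)
    t(n=3)
      t(n=2)
        t(n=1)
          t(n=0)
          -> return 2
          t(n=0)
          -> return 2
        -> return 5
        t(n=1) -> return 5  (same call as traced above)
      -> return 11
      t(n=2) -> return 11  (same call as traced above)
    -> return 23
    t(n=3) -> return 23  (same call as traced above)
  -> return 47
  t(n=4) -> return 47  (same call as traced above)
-> return 95

Final answer: 95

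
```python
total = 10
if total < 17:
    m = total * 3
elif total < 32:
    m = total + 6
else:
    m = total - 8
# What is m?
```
Trace:
  total=10
  total=10, m=30

Final answer: 30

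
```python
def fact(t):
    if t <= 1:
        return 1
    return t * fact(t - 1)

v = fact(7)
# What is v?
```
Call trace:
fact(t=7)
  fact(t=6)
    fact(t=5)
      fact(t=4)
        fact(t=3)
          fact(t=2)
            fact(t=1)
            -> return 1
          -> return 2
        -> return 6
      -> return 24
    -> return 120
  -> return 720
-> return 5040

Final answer: 5040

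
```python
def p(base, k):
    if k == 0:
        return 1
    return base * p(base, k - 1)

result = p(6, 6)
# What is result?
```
Call trace:
p(base=6, k=6)
  p(base=6, k=5)
    p(base=6, k=4)
      p(base=6, k=3)
        p(base=6, k=2)
          p(base=6, k=1)
            p(base=6, k=0)
            -> return 1
          -> return 6
        -> return 36
      -> return 216
    -> return 1296
  -> return 7776
-> return 46656

Final answer: 46656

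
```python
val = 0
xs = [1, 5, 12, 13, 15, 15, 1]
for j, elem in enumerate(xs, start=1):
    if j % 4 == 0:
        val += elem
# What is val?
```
Trace:
  val=0
  val=0, j=1, elem=1
  val=0, j=2, elem=5
  val=0, j=3, elem=12
  val=13, j=4, elem=13
  val=13, j=5, elem=15
  val=13, j=6, elem=15
  val=13, j=7, elem=1

Final answer: 13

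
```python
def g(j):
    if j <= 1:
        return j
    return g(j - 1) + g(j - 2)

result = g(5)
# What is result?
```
Call trace (a repeated sub-call is expanded the first time; later identical calls just restate its return value):
g(j=5)
  g(j=4)
    g(j=3)
      g(j=2)
        g(j=1)
        -> return 1
        g(j=0)
        -> return 0
      -> return 1
      g(j=1)
      -> return 1
    -> return 2
    g(j=2) -> return 1  (same call as traced above)
  -> return 3
  g(j=3) -> return 2  (same call as traced above)
-> return 5

Final answer: 5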